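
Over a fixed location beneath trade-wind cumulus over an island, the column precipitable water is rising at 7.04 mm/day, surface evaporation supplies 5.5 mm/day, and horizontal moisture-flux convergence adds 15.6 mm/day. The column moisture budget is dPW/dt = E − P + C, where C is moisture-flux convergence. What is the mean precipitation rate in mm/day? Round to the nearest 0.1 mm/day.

dPW/dt = +7.04 mm/day.
P = E + C − dPW/dt = 5.5 + (15.6) − (+7.04) = 14.1 mm/day.

P ≈ 14.1 mm/day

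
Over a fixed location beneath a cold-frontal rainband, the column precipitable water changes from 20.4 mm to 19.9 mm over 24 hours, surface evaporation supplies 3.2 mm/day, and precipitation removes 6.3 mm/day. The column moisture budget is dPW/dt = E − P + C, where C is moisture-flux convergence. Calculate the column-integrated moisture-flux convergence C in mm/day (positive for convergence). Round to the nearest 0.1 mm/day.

C ≈ 2.6 mm/day

dPW/dt = (19.9 − 20.4) mm / (24/24 day) = -0.500 mm/day.
C = dPW/dt − E + P = (-0.500) − 3.2 + 6.3 = 2.6 mm/day.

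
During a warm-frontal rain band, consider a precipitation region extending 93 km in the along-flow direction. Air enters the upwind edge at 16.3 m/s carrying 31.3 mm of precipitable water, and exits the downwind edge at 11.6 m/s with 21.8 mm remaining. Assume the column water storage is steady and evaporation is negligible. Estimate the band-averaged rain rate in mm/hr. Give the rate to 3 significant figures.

Column moisture flux per unit crosswind length is F = V × PW.
Inflow: F_in = 16.3 × 31.3 = 510.19 mm·m/s
Outflow: F_out = 11.6 × 21.8 = 252.88 mm·m/s
Steady-state rate R = (F_in − F_out)/L = (510.19 − 252.88) / 93000 m = 2.767e-03 mm/s.
R = 2.767e-03 × 3600 = 9.96 mm/hr.

R ≈ 9.96 mm/hr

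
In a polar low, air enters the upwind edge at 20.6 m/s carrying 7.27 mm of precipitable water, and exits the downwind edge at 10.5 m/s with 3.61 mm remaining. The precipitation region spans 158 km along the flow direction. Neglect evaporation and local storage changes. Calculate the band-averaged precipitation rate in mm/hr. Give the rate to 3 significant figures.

Column moisture flux per unit crosswind length is F = V × PW.
Inflow: F_in = 20.6 × 7.27 = 149.762 mm·m/s
Outflow: F_out = 10.5 × 3.61 = 37.905 mm·m/s
Steady-state rate R = (F_in − F_out)/L = (149.762 − 37.905) / 158000 m = 7.080e-04 mm/s.
R = 7.080e-04 × 3600 = 2.55 mm/hr.

R ≈ 2.55 mm/hr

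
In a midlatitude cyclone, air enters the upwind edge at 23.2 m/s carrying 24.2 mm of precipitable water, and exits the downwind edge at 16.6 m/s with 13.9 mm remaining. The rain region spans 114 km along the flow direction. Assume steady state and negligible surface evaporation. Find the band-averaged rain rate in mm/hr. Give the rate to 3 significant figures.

Column moisture flux per unit crosswind length is F = V × PW.
Inflow: F_in = 23.2 × 24.2 = 561.44 mm·m/s
Outflow: F_out = 16.6 × 13.9 = 230.74 mm·m/s
Steady-state rate R = (F_in − F_out)/L = (561.44 − 230.74) / 114000 m = 2.901e-03 mm/s.
R = 2.901e-03 × 3600 = 10.4 mm/hr.

R ≈ 10.4 mm/hr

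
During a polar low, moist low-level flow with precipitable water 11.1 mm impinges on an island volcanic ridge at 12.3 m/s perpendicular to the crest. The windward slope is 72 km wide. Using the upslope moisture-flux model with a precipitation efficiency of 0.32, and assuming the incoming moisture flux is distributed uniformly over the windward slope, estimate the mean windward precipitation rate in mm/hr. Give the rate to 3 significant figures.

R ≈ 2.18 mm/hr

Incoming column moisture flux per unit ridge length: F = V × PW = 12.3 × 11.1 = 136.53 mm·m/s.
Spread over the 72 km slope with efficiency ε = 0.32: R = ε·F/W = 0.32 × 136.53 / 72000 m = 6.068e-04 mm/s.
R = 6.068e-04 × 3600 = 2.18 mm/hr.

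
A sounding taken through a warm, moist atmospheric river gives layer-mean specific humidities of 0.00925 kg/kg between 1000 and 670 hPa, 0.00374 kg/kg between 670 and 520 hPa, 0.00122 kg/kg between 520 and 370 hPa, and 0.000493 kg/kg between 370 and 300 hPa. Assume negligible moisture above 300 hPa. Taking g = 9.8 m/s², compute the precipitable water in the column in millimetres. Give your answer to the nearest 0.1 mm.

PW ≈ 39.1 mm

Precipitable water is the column-integrated vapour mass per unit area: PW = (1/g) Σ q̄ Δp, with q in kg/kg and Δp in Pa (1 kg/m² of water = 1 mm).
Layer 1000–670 hPa: Δp = 330 hPa = 33000 Pa, q̄ = 0.00925 kg/kg → 0.00925 × 33000 / 9.8 = 31.15 mm
Layer 670–520 hPa: Δp = 150 hPa = 15000 Pa, q̄ = 0.00374 kg/kg → 0.00374 × 15000 / 9.8 = 5.72 mm
Layer 520–370 hPa: Δp = 150 hPa = 15000 Pa, q̄ = 0.00122 kg/kg → 0.00122 × 15000 / 9.8 = 1.87 mm
Layer 370–300 hPa: Δp = 70 hPa = 7000 Pa, q̄ = 0.000493 kg/kg → 0.000493 × 7000 / 9.8 = 0.35 mm
PW = 31.15 + 5.72 + 1.87 + 0.35 = 39.09 ≈ 39.1 mm.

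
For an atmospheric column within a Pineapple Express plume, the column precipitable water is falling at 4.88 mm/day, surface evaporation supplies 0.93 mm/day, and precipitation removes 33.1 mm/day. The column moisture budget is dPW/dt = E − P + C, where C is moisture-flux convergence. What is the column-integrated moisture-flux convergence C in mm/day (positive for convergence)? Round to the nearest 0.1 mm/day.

dPW/dt = -4.88 mm/day.
C = dPW/dt − E + P = (-4.88) − 0.93 + 33.1 = 27.3 mm/day.

C ≈ 27.3 mm/day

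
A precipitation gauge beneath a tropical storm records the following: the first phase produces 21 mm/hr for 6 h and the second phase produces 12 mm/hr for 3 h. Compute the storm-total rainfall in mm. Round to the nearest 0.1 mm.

Total = Σ Rᵢ Δtᵢ = 21 × 6 + 12 × 3
      = 126 + 36 = 162.0 mm.

total ≈ 162.0 mm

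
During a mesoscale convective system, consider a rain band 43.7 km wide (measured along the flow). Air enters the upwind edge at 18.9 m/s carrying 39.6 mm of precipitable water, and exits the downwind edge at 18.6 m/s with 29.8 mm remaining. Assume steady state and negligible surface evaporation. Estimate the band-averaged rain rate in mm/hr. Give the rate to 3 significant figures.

Column moisture flux per unit crosswind length is F = V × PW.
Inflow: F_in = 18.9 × 39.6 = 748.44 mm·m/s
Outflow: F_out = 18.6 × 29.8 = 554.28 mm·m/s
Steady-state rate R = (F_in − F_out)/L = (748.44 − 554.28) / 43700 m = 4.443e-03 mm/s.
R = 4.443e-03 × 3600 = 16.0 mm/hr.

R ≈ 16.0 mm/hr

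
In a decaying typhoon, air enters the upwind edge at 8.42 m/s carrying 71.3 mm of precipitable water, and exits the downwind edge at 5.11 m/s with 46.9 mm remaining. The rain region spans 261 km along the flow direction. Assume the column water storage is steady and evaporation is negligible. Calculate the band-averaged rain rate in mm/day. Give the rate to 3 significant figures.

R ≈ 119 mm/day

Column moisture flux per unit crosswind length is F = V × PW.
Inflow: F_in = 8.42 × 71.3 = 600.346 mm·m/s
Outflow: F_out = 5.11 × 46.9 = 239.659 mm·m/s
Steady-state rate R = (F_in − F_out)/L = (600.346 − 239.659) / 261000 m = 1.382e-03 mm/s.
R = 1.382e-03 × 3600 × 24 = 119 mm/day.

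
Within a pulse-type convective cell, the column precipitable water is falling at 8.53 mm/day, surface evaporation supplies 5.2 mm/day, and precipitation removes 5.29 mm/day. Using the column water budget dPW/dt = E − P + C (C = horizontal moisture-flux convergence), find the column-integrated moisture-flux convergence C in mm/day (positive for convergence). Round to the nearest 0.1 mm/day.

dPW/dt = -8.53 mm/day.
C = dPW/dt − E + P = (-8.53) − 5.2 + 5.29 = -8.4 mm/day.

C ≈ -8.4 mm/day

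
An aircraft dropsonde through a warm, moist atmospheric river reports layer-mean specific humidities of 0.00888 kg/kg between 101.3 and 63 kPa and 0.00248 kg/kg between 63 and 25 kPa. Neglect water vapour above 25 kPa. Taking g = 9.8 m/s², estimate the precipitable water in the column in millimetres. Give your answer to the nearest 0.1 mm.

PW ≈ 44.3 mm

Precipitable water is the column-integrated vapour mass per unit area: PW = (1/g) Σ q̄ Δp, with q in kg/kg and Δp in Pa (1 kg/m² of water = 1 mm).
Layer 101.3–63 kPa: Δp = 383 hPa = 38300 Pa, q̄ = 0.00888 kg/kg → 0.00888 × 38300 / 9.8 = 34.70 mm
Layer 63–25 kPa: Δp = 380 hPa = 38000 Pa, q̄ = 0.00248 kg/kg → 0.00248 × 38000 / 9.8 = 9.62 mm
PW = 34.70 + 9.62 = 44.32 ≈ 44.3 mm.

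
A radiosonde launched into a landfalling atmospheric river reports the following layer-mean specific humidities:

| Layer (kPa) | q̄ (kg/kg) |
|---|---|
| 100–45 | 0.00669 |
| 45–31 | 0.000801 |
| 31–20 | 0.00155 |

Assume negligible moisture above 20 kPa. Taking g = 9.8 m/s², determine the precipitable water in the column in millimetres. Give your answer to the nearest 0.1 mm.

PW ≈ 40.4 mm

Precipitable water is the column-integrated vapour mass per unit area: PW = (1/g) Σ q̄ Δp, with q in kg/kg and Δp in Pa (1 kg/m² of water = 1 mm).
Layer 100–45 kPa: Δp = 550 hPa = 55000 Pa, q̄ = 0.00669 kg/kg → 0.00669 × 55000 / 9.8 = 37.55 mm
Layer 45–31 kPa: Δp = 140 hPa = 14000 Pa, q̄ = 0.000801 kg/kg → 0.000801 × 14000 / 9.8 = 1.14 mm
Layer 31–20 kPa: Δp = 110 hPa = 11000 Pa, q̄ = 0.00155 kg/kg → 0.00155 × 11000 / 9.8 = 1.74 mm
PW = 37.55 + 1.14 + 1.74 = 40.43 ≈ 40.4 mm.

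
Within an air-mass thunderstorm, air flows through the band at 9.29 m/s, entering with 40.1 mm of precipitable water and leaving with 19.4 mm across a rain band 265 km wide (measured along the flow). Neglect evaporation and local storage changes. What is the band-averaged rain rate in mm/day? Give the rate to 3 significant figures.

R ≈ 62.7 mm/day

Column moisture flux per unit crosswind length is F = V × PW.
Inflow: F_in = 9.29 × 40.1 = 372.529 mm·m/s
Outflow: F_out = 9.29 × 19.4 = 180.226 mm·m/s
Steady-state rate R = (F_in − F_out)/L = (372.529 − 180.226) / 265000 m = 7.257e-04 mm/s.
R = 7.257e-04 × 3600 × 24 = 62.7 mm/day.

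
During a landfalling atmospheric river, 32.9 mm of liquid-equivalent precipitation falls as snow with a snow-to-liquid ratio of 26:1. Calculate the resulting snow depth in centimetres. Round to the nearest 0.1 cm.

snow depth ≈ 85.5 cm

Snow depth = liquid × ratio = 32.9 mm × 26 = 855.4 mm = 85.5 cm.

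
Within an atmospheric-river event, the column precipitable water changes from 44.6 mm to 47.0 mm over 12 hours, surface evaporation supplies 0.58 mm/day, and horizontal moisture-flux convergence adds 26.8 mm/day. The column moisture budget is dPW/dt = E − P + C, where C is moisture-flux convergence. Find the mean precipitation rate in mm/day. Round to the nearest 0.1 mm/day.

P ≈ 22.6 mm/day

dPW/dt = (47.0 − 44.6) mm / (12/24 day) = +4.800 mm/day.
P = E + C − dPW/dt = 0.58 + (26.8) − (+4.800) = 22.6 mm/day.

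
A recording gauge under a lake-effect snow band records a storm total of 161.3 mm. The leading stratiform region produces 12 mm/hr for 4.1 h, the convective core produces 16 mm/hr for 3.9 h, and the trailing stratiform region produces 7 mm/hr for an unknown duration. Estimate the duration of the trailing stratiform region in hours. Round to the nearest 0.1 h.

duration ≈ 7.1 h

Known phases: 12 × 4.1 + 16 × 3.9 = 49.2 + 62.4 = 111.6 mm.
Remaining depth = 161.3 − 111.6 = 49.7 mm.
Duration = 49.7 / 7 = 7.1 h.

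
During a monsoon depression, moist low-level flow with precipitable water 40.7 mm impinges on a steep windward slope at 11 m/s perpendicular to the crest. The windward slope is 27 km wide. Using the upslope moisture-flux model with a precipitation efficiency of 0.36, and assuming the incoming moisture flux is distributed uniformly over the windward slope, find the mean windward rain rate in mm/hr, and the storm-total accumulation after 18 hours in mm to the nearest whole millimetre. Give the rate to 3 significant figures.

R ≈ 21.5 mm/hr; total ≈ 387 mm

Incoming column moisture flux per unit ridge length: F = V × PW = 11 × 40.7 = 447.7 mm·m/s.
Spread over the 27 km slope with efficiency ε = 0.36: R = ε·F/W = 0.36 × 447.7 / 27000 m = 5.969e-03 mm/s.
R = 5.969e-03 × 3600 = 21.5 mm/hr.
Over 18 h: total = 21.5 × 18 = 387 mm.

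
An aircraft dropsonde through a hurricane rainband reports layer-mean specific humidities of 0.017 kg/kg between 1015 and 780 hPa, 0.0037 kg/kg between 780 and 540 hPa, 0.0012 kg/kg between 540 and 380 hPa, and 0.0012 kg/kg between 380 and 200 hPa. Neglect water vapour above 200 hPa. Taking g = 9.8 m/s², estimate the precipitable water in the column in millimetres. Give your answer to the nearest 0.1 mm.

Precipitable water is the column-integrated vapour mass per unit area: PW = (1/g) Σ q̄ Δp, with q in kg/kg and Δp in Pa (1 kg/m² of water = 1 mm).
Layer 1015–780 hPa: Δp = 235 hPa = 23500 Pa, q̄ = 0.017 kg/kg → 0.017 × 23500 / 9.8 = 40.77 mm
Layer 780–540 hPa: Δp = 240 hPa = 24000 Pa, q̄ = 0.0037 kg/kg → 0.0037 × 24000 / 9.8 = 9.06 mm
Layer 540–380 hPa: Δp = 160 hPa = 16000 Pa, q̄ = 0.0012 kg/kg → 0.0012 × 16000 / 9.8 = 1.96 mm
Layer 380–200 hPa: Δp = 180 hPa = 18000 Pa, q̄ = 0.0012 kg/kg → 0.0012 × 18000 / 9.8 = 2.20 mm
PW = 40.77 + 9.06 + 1.96 + 2.20 = 53.99 ≈ 54.0 mm.

PW ≈ 54.0 mm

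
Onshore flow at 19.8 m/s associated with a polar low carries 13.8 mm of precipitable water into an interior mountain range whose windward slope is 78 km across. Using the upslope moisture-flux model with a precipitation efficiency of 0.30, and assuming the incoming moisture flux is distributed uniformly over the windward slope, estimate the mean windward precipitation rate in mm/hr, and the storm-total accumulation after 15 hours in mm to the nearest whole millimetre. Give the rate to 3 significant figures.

Incoming column moisture flux per unit ridge length: F = V × PW = 19.8 × 13.8 = 273.24 mm·m/s.
Spread over the 78 km slope with efficiency ε = 0.30: R = ε·F/W = 0.30 × 273.24 / 78000 m = 1.051e-03 mm/s.
R = 1.051e-03 × 3600 = 3.78 mm/hr.
Over 15 h: total = 3.78 × 15 = 56.7 ≈ 57 mm.

R ≈ 3.78 mm/hr; total ≈ 57 mm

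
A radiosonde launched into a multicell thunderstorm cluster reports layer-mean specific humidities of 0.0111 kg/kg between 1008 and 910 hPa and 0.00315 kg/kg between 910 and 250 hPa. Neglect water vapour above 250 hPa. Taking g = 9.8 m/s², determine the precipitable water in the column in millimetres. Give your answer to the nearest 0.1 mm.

PW ≈ 32.3 mm

Precipitable water is the column-integrated vapour mass per unit area: PW = (1/g) Σ q̄ Δp, with q in kg/kg and Δp in Pa (1 kg/m² of water = 1 mm).
Layer 1008–910 hPa: Δp = 98 hPa = 9800 Pa, q̄ = 0.0111 kg/kg → 0.0111 × 9800 / 9.8 = 11.10 mm
Layer 910–250 hPa: Δp = 660 hPa = 66000 Pa, q̄ = 0.00315 kg/kg → 0.00315 × 66000 / 9.8 = 21.21 mm
PW = 11.10 + 21.21 = 32.31 ≈ 32.3 mm.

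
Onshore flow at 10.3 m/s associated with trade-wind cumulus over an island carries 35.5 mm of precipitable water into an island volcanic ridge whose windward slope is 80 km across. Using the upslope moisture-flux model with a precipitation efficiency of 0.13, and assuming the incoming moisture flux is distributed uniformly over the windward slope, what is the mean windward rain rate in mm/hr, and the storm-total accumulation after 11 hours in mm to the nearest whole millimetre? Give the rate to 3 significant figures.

Incoming column moisture flux per unit ridge length: F = V × PW = 10.3 × 35.5 = 365.65 mm·m/s.
Spread over the 80 km slope with efficiency ε = 0.13: R = ε·F/W = 0.13 × 365.65 / 80000 m = 5.942e-04 mm/s.
R = 5.942e-04 × 3600 = 2.14 mm/hr.
Over 11 h: total = 2.14 × 11 = 23.54 ≈ 24 mm.

R ≈ 2.14 mm/hr; total ≈ 24 mm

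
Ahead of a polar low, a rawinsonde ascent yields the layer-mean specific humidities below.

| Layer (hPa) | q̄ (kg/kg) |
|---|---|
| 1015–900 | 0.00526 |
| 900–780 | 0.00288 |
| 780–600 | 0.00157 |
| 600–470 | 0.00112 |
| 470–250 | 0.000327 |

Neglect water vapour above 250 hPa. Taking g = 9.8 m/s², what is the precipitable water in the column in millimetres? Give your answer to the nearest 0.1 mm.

Precipitable water is the column-integrated vapour mass per unit area: PW = (1/g) Σ q̄ Δp, with q in kg/kg and Δp in Pa (1 kg/m² of water = 1 mm).
Layer 1015–900 hPa: Δp = 115 hPa = 11500 Pa, q̄ = 0.00526 kg/kg → 0.00526 × 11500 / 9.8 = 6.17 mm
Layer 900–780 hPa: Δp = 120 hPa = 12000 Pa, q̄ = 0.00288 kg/kg → 0.00288 × 12000 / 9.8 = 3.53 mm
Layer 780–600 hPa: Δp = 180 hPa = 18000 Pa, q̄ = 0.00157 kg/kg → 0.00157 × 18000 / 9.8 = 2.88 mm
Layer 600–470 hPa: Δp = 130 hPa = 13000 Pa, q̄ = 0.00112 kg/kg → 0.00112 × 13000 / 9.8 = 1.49 mm
Layer 470–250 hPa: Δp = 220 hPa = 22000 Pa, q̄ = 0.000327 kg/kg → 0.000327 × 22000 / 9.8 = 0.73 mm
PW = 6.17 + 3.53 + 2.88 + 1.49 + 0.73 = 14.80 ≈ 14.8 mm.

PW ≈ 14.8 mm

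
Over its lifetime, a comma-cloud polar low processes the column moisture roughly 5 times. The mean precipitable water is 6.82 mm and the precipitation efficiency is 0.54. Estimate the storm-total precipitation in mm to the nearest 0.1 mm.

Each cycle deposits ε × PW = 0.54 × 6.82 = 3.6828 mm.
Over 5 cycles: 5 × 3.6828 = 18.4 mm.

precipitation ≈ 18.4 mm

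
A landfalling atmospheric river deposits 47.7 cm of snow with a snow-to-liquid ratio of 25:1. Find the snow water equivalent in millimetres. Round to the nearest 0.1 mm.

SWE ≈ 19.1 mm

SWE = snow depth / ratio = 47.7 cm / 25 = 1.908 cm = 19.1 mm.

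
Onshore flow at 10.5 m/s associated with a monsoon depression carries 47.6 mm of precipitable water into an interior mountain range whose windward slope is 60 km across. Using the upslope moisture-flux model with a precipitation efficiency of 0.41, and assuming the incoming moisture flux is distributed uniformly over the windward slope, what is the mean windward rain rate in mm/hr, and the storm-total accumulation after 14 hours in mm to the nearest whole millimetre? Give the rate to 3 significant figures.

R ≈ 12.3 mm/hr; total ≈ 172 mm

Incoming column moisture flux per unit ridge length: F = V × PW = 10.5 × 47.6 = 499.8 mm·m/s.
Spread over the 60 km slope with efficiency ε = 0.41: R = ε·F/W = 0.41 × 499.8 / 60000 m = 3.415e-03 mm/s.
R = 3.415e-03 × 3600 = 12.3 mm/hr.
Over 14 h: total = 12.3 × 14 = 172.2 ≈ 172 mm.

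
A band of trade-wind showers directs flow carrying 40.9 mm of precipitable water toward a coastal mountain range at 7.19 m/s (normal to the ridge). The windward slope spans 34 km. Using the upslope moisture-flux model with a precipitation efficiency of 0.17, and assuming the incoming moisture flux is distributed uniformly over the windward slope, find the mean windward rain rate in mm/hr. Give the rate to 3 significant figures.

R ≈ 5.29 mm/hr

Incoming column moisture flux per unit ridge length: F = V × PW = 7.19 × 40.9 = 294.071 mm·m/s.
Spread over the 34 km slope with efficiency ε = 0.17: R = ε·F/W = 0.17 × 294.071 / 34000 m = 1.470e-03 mm/s.
R = 1.470e-03 × 3600 = 5.29 mm/hr.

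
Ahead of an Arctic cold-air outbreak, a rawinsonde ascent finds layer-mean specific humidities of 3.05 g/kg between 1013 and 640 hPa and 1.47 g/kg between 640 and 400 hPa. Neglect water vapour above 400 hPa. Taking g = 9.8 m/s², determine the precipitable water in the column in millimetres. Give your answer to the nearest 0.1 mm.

PW ≈ 15.2 mm

Precipitable water is the column-integrated vapour mass per unit area: PW = (1/g) Σ q̄ Δp, with q in kg/kg and Δp in Pa (1 kg/m² of water = 1 mm).
Layer 1013–640 hPa: Δp = 373 hPa = 37300 Pa, q̄ = 0.00305 kg/kg → 0.00305 × 37300 / 9.8 = 11.61 mm
Layer 640–400 hPa: Δp = 240 hPa = 24000 Pa, q̄ = 0.00147 kg/kg → 0.00147 × 24000 / 9.8 = 3.60 mm
PW = 11.61 + 3.60 = 15.21 ≈ 15.2 mm.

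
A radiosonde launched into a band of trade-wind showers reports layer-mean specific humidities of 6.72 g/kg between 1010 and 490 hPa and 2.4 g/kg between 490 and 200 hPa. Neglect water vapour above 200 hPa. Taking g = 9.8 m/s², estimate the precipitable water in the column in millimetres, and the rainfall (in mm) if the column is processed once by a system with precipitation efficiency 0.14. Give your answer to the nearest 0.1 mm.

Precipitable water is the column-integrated vapour mass per unit area: PW = (1/g) Σ q̄ Δp, with q in kg/kg and Δp in Pa (1 kg/m² of water = 1 mm).
Layer 1010–490 hPa: Δp = 520 hPa = 52000 Pa, q̄ = 0.00672 kg/kg → 0.00672 × 52000 / 9.8 = 35.66 mm
Layer 490–200 hPa: Δp = 290 hPa = 29000 Pa, q̄ = 0.0024 kg/kg → 0.0024 × 29000 / 9.8 = 7.10 mm
PW = 35.66 + 7.10 = 42.76 ≈ 42.8 mm.
Rainfall = ε × PW = 0.14 × 42.8 = 6.0 mm.

PW ≈ 42.8 mm; rainfall ≈ 6.0 mm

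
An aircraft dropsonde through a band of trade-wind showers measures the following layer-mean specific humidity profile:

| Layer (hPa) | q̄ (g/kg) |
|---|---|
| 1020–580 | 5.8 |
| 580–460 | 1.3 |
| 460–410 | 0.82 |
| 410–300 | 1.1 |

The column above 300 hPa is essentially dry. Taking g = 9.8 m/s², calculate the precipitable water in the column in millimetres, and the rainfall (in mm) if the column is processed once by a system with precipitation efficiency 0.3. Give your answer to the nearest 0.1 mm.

Precipitable water is the column-integrated vapour mass per unit area: PW = (1/g) Σ q̄ Δp, with q in kg/kg and Δp in Pa (1 kg/m² of water = 1 mm).
Layer 1020–580 hPa: Δp = 440 hPa = 44000 Pa, q̄ = 0.0058 kg/kg → 0.0058 × 44000 / 9.8 = 26.04 mm
Layer 580–460 hPa: Δp = 120 hPa = 12000 Pa, q̄ = 0.0013 kg/kg → 0.0013 × 12000 / 9.8 = 1.59 mm
Layer 460–410 hPa: Δp = 50 hPa = 5000 Pa, q̄ = 0.00082 kg/kg → 0.00082 × 5000 / 9.8 = 0.42 mm
Layer 410–300 hPa: Δp = 110 hPa = 11000 Pa, q̄ = 0.0011 kg/kg → 0.0011 × 11000 / 9.8 = 1.23 mm
PW = 26.04 + 1.59 + 0.42 + 1.23 = 29.28 ≈ 29.3 mm.
Rainfall = ε × PW = 0.3 × 29.3 = 8.8 mm.

PW ≈ 29.3 mm; rainfall ≈ 8.8 mm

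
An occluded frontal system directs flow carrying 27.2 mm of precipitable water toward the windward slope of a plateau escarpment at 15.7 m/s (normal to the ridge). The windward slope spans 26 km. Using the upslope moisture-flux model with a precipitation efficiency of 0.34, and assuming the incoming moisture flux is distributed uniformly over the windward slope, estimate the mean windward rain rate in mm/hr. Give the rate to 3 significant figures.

R ≈ 20.1 mm/hr

Incoming column moisture flux per unit ridge length: F = V × PW = 15.7 × 27.2 = 427.04 mm·m/s.
Spread over the 26 km slope with efficiency ε = 0.34: R = ε·F/W = 0.34 × 427.04 / 26000 m = 5.584e-03 mm/s.
R = 5.584e-03 × 3600 = 20.1 mm/hr.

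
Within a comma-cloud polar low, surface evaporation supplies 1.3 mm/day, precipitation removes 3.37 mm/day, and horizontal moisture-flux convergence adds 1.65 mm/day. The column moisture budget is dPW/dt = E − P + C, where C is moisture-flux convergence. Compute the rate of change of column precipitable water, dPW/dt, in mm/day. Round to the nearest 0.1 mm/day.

dPW/dt ≈ -0.4 mm/day

dPW/dt = E − P + C = 1.3 − 3.37 + (1.65) = -0.4 mm/day.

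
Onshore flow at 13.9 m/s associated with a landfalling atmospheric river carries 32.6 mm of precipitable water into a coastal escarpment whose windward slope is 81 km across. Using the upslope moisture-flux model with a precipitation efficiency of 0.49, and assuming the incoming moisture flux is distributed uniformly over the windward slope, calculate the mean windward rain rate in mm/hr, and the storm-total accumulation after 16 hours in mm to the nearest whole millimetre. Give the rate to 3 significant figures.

Incoming column moisture flux per unit ridge length: F = V × PW = 13.9 × 32.6 = 453.14 mm·m/s.
Spread over the 81 km slope with efficiency ε = 0.49: R = ε·F/W = 0.49 × 453.14 / 81000 m = 2.741e-03 mm/s.
R = 2.741e-03 × 3600 = 9.87 mm/hr.
Over 16 h: total = 9.87 × 16 = 157.92 ≈ 158 mm.

R ≈ 9.87 mm/hr; total ≈ 158 mm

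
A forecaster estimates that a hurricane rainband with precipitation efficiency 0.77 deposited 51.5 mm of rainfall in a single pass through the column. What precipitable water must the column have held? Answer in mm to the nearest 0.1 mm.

PW ≈ 66.9 mm

PW = rainfall / ε = 51.5 / 0.77 = 66.9 mm.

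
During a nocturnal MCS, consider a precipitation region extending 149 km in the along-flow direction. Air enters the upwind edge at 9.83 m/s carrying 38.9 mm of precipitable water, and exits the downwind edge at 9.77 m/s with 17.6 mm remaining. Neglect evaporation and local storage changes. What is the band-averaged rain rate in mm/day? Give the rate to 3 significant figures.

Column moisture flux per unit crosswind length is F = V × PW.
Inflow: F_in = 9.83 × 38.9 = 382.387 mm·m/s
Outflow: F_out = 9.77 × 17.6 = 171.952 mm·m/s
Steady-state rate R = (F_in − F_out)/L = (382.387 − 171.952) / 149000 m = 1.412e-03 mm/s.
R = 1.412e-03 × 3600 × 24 = 122 mm/day.

R ≈ 122 mm/day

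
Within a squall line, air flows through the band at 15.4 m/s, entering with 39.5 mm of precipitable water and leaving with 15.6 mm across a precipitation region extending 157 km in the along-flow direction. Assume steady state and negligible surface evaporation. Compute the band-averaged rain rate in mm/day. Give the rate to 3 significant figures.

R ≈ 203 mm/day

Column moisture flux per unit crosswind length is F = V × PW.
Inflow: F_in = 15.4 × 39.5 = 608.3 mm·m/s
Outflow: F_out = 15.4 × 15.6 = 240.24 mm·m/s
Steady-state rate R = (F_in − F_out)/L = (608.3 − 240.24) / 157000 m = 2.344e-03 mm/s.
R = 2.344e-03 × 3600 × 24 = 203 mm/day.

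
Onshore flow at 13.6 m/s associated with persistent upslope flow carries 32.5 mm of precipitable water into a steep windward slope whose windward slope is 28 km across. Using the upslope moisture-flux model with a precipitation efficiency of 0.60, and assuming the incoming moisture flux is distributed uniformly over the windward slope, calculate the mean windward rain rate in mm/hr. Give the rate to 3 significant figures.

R ≈ 34.1 mm/hr

Incoming column moisture flux per unit ridge length: F = V × PW = 13.6 × 32.5 = 442 mm·m/s.
Spread over the 28 km slope with efficiency ε = 0.60: R = ε·F/W = 0.60 × 442 / 28000 m = 9.471e-03 mm/s.
R = 9.471e-03 × 3600 = 34.1 mm/hr.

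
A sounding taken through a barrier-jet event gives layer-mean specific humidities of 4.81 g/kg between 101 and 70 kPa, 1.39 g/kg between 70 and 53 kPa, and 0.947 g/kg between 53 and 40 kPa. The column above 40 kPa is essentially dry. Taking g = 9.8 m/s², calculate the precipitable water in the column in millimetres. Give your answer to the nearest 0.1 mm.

Precipitable water is the column-integrated vapour mass per unit area: PW = (1/g) Σ q̄ Δp, with q in kg/kg and Δp in Pa (1 kg/m² of water = 1 mm).
Layer 101–70 kPa: Δp = 310 hPa = 31000 Pa, q̄ = 0.00481 kg/kg → 0.00481 × 31000 / 9.8 = 15.22 mm
Layer 70–53 kPa: Δp = 170 hPa = 17000 Pa, q̄ = 0.00139 kg/kg → 0.00139 × 17000 / 9.8 = 2.41 mm
Layer 53–40 kPa: Δp = 130 hPa = 13000 Pa, q̄ = 0.000947 kg/kg → 0.000947 × 13000 / 9.8 = 1.26 mm
PW = 15.22 + 2.41 + 1.26 = 18.89 ≈ 18.9 mm.

PW ≈ 18.9 mm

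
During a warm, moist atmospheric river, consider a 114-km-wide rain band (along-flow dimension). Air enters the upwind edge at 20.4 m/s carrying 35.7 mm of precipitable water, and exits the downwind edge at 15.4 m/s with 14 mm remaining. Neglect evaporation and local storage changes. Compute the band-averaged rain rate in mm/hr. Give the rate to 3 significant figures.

Column moisture flux per unit crosswind length is F = V × PW.
Inflow: F_in = 20.4 × 35.7 = 728.28 mm·m/s
Outflow: F_out = 15.4 × 14 = 215.6 mm·m/s
Steady-state rate R = (F_in − F_out)/L = (728.28 − 215.6) / 114000 m = 4.497e-03 mm/s.
R = 4.497e-03 × 3600 = 16.2 mm/hr.

R ≈ 16.2 mm/hr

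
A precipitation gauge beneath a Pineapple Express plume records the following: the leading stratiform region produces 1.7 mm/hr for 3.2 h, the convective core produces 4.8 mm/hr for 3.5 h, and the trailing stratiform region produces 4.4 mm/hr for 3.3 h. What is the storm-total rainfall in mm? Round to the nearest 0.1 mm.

total ≈ 36.8 mm

Total = Σ Rᵢ Δtᵢ = 1.7 × 3.2 + 4.8 × 3.5 + 4.4 × 3.3
      = 5.44 + 16.8 + 14.52 = 36.8 mm.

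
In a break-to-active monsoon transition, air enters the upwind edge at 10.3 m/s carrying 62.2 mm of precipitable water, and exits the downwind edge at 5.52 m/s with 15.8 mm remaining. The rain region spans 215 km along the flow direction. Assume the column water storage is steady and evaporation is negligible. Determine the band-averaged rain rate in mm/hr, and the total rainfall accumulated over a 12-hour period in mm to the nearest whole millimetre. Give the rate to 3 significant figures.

R ≈ 9.27 mm/hr; total ≈ 111 mm

Column moisture flux per unit crosswind length is F = V × PW.
Inflow: F_in = 10.3 × 62.2 = 640.66 mm·m/s
Outflow: F_out = 5.52 × 15.8 = 87.216 mm·m/s
Steady-state rate R = (F_in − F_out)/L = (640.66 − 87.216) / 215000 m = 2.574e-03 mm/s.
R = 2.574e-03 × 3600 = 9.27 mm/hr.
Over 12 h: total = 9.27 × 12 = 111.24 ≈ 111 mm.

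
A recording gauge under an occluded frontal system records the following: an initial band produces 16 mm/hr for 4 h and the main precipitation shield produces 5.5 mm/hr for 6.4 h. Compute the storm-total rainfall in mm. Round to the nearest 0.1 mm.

Total = Σ Rᵢ Δtᵢ = 16 × 4 + 5.5 × 6.4
      = 64 + 35.2 = 99.2 mm.

total ≈ 99.2 mm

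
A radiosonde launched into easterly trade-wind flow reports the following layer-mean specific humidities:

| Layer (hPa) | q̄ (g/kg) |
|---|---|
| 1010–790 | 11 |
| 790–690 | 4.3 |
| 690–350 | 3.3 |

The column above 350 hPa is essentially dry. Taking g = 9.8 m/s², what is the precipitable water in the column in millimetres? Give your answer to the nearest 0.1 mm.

PW ≈ 40.5 mm

Precipitable water is the column-integrated vapour mass per unit area: PW = (1/g) Σ q̄ Δp, with q in kg/kg and Δp in Pa (1 kg/m² of water = 1 mm).
Layer 1010–790 hPa: Δp = 220 hPa = 22000 Pa, q̄ = 0.011 kg/kg → 0.011 × 22000 / 9.8 = 24.69 mm
Layer 790–690 hPa: Δp = 100 hPa = 10000 Pa, q̄ = 0.0043 kg/kg → 0.0043 × 10000 / 9.8 = 4.39 mm
Layer 690–350 hPa: Δp = 340 hPa = 34000 Pa, q̄ = 0.0033 kg/kg → 0.0033 × 34000 / 9.8 = 11.45 mm
PW = 24.69 + 4.39 + 11.45 = 40.53 ≈ 40.5 mm.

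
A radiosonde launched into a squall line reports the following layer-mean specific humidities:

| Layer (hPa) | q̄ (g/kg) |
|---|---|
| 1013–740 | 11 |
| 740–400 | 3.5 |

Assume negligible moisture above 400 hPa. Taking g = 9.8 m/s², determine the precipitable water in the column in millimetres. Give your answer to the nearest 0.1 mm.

Precipitable water is the column-integrated vapour mass per unit area: PW = (1/g) Σ q̄ Δp, with q in kg/kg and Δp in Pa (1 kg/m² of water = 1 mm).
Layer 1013–740 hPa: Δp = 273 hPa = 27300 Pa, q̄ = 0.011 kg/kg → 0.011 × 27300 / 9.8 = 30.64 mm
Layer 740–400 hPa: Δp = 340 hPa = 34000 Pa, q̄ = 0.0035 kg/kg → 0.0035 × 34000 / 9.8 = 12.14 mm
PW = 30.64 + 12.14 = 42.78 ≈ 42.8 mm.

PW ≈ 42.8 mm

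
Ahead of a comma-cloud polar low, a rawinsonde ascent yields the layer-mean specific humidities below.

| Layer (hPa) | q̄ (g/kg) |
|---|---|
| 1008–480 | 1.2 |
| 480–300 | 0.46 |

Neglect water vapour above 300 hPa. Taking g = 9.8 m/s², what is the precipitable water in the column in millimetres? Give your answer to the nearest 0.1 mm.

PW ≈ 7.3 mm

Precipitable water is the column-integrated vapour mass per unit area: PW = (1/g) Σ q̄ Δp, with q in kg/kg and Δp in Pa (1 kg/m² of water = 1 mm).
Layer 1008–480 hPa: Δp = 528 hPa = 52800 Pa, q̄ = 0.0012 kg/kg → 0.0012 × 52800 / 9.8 = 6.47 mm
Layer 480–300 hPa: Δp = 180 hPa = 18000 Pa, q̄ = 0.00046 kg/kg → 0.00046 × 18000 / 9.8 = 0.84 mm
PW = 6.47 + 0.84 = 7.31 ≈ 7.3 mm.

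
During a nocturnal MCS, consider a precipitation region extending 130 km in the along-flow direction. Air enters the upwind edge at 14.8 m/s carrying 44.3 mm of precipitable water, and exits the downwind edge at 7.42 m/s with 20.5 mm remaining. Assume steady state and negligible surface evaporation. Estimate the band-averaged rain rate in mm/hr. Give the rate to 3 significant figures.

R ≈ 13.9 mm/hr

Column moisture flux per unit crosswind length is F = V × PW.
Inflow: F_in = 14.8 × 44.3 = 655.64 mm·m/s
Outflow: F_out = 7.42 × 20.5 = 152.11 mm·m/s
Steady-state rate R = (F_in − F_out)/L = (655.64 − 152.11) / 130000 m = 3.873e-03 mm/s.
R = 3.873e-03 × 3600 = 13.9 mm/hr.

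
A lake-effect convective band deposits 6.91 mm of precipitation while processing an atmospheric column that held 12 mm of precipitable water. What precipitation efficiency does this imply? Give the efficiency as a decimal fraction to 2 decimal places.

ε = precipitation / PW = 6.91 / 12 = 0.58.

ε ≈ 0.58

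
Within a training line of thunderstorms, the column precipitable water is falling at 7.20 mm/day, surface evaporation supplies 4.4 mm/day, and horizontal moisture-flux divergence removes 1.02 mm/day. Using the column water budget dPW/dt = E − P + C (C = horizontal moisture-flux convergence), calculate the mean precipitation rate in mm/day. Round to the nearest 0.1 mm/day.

P ≈ 10.6 mm/day

dPW/dt = -7.20 mm/day.
P = E + C − dPW/dt = 4.4 + (-1.02) − (-7.20) = 10.6 mm/day.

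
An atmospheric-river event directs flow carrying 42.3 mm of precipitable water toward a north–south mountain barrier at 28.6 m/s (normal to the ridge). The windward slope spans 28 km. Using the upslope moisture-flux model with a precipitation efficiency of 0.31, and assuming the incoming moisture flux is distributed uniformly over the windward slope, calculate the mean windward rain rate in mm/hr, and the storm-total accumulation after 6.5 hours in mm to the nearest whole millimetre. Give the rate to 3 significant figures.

R ≈ 48.2 mm/hr; total ≈ 313 mm

Incoming column moisture flux per unit ridge length: F = V × PW = 28.6 × 42.3 = 1209.78 mm·m/s.
Spread over the 28 km slope with efficiency ε = 0.31: R = ε·F/W = 0.31 × 1209.78 / 28000 m = 1.339e-02 mm/s.
R = 1.339e-02 × 3600 = 48.2 mm/hr.
Over 6.5 h: total = 48.2 × 6.5 = 313.3 ≈ 313 mm.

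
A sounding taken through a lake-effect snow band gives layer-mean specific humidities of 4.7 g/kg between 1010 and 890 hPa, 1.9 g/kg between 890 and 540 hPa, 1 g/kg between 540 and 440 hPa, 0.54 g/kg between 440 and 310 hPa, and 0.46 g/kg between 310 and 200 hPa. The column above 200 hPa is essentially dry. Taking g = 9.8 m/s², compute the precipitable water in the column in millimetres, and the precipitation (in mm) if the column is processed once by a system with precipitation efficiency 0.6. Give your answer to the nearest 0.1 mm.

Precipitable water is the column-integrated vapour mass per unit area: PW = (1/g) Σ q̄ Δp, with q in kg/kg and Δp in Pa (1 kg/m² of water = 1 mm).
Layer 1010–890 hPa: Δp = 120 hPa = 12000 Pa, q̄ = 0.0047 kg/kg → 0.0047 × 12000 / 9.8 = 5.76 mm
Layer 890–540 hPa: Δp = 350 hPa = 35000 Pa, q̄ = 0.0019 kg/kg → 0.0019 × 35000 / 9.8 = 6.79 mm
Layer 540–440 hPa: Δp = 100 hPa = 10000 Pa, q̄ = 0.001 kg/kg → 0.001 × 10000 / 9.8 = 1.02 mm
Layer 440–310 hPa: Δp = 130 hPa = 13000 Pa, q̄ = 0.00054 kg/kg → 0.00054 × 13000 / 9.8 = 0.72 mm
Layer 310–200 hPa: Δp = 110 hPa = 11000 Pa, q̄ = 0.00046 kg/kg → 0.00046 × 11000 / 9.8 = 0.52 mm
PW = 5.76 + 6.79 + 1.02 + 0.72 + 0.52 = 14.81 ≈ 14.8 mm.
Precipitation = ε × PW = 0.6 × 14.8 = 8.9 mm.

PW ≈ 14.8 mm; precipitation ≈ 8.9 mm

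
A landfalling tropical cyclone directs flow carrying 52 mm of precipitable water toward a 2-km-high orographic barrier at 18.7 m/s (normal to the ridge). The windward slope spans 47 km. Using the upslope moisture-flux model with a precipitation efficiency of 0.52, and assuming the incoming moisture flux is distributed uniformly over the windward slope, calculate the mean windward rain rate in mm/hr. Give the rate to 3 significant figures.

Incoming column moisture flux per unit ridge length: F = V × PW = 18.7 × 52 = 972.4 mm·m/s.
Spread over the 47 km slope with efficiency ε = 0.52: R = ε·F/W = 0.52 × 972.4 / 47000 m = 1.076e-02 mm/s.
R = 1.076e-02 × 3600 = 38.7 mm/hr.

R ≈ 38.7 mm/hr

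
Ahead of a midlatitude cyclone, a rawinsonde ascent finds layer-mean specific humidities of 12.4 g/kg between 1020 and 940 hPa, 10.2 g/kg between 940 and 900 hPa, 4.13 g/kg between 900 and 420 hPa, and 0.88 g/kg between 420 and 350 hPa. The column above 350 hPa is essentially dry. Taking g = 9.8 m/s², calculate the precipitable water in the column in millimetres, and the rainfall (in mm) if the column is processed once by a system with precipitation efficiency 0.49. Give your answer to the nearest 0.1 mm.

PW ≈ 35.1 mm; rainfall ≈ 17.2 mm

Precipitable water is the column-integrated vapour mass per unit area: PW = (1/g) Σ q̄ Δp, with q in kg/kg and Δp in Pa (1 kg/m² of water = 1 mm).
Layer 1020–940 hPa: Δp = 80 hPa = 8000 Pa, q̄ = 0.0124 kg/kg → 0.0124 × 8000 / 9.8 = 10.12 mm
Layer 940–900 hPa: Δp = 40 hPa = 4000 Pa, q̄ = 0.0102 kg/kg → 0.0102 × 4000 / 9.8 = 4.16 mm
Layer 900–420 hPa: Δp = 480 hPa = 48000 Pa, q̄ = 0.00413 kg/kg → 0.00413 × 48000 / 9.8 = 20.23 mm
Layer 420–350 hPa: Δp = 70 hPa = 7000 Pa, q̄ = 0.00088 kg/kg → 0.00088 × 7000 / 9.8 = 0.63 mm
PW = 10.12 + 4.16 + 20.23 + 0.63 = 35.14 ≈ 35.1 mm.
Rainfall = ε × PW = 0.49 × 35.1 = 17.2 mm.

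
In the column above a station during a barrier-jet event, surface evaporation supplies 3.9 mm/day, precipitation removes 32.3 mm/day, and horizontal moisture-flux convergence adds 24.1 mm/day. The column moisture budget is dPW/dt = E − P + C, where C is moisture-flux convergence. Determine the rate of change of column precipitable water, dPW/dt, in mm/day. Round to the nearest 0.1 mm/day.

dPW/dt = E − P + C = 3.9 − 32.3 + (24.1) = -4.3 mm/day.

dPW/dt ≈ -4.3 mm/day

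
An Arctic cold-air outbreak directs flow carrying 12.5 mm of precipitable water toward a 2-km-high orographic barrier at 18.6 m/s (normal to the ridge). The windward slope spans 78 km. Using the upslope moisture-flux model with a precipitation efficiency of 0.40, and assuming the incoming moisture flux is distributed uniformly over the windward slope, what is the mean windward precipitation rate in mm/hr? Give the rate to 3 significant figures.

R ≈ 4.29 mm/hr

Incoming column moisture flux per unit ridge length: F = V × PW = 18.6 × 12.5 = 232.5 mm·m/s.
Spread over the 78 km slope with efficiency ε = 0.40: R = ε·F/W = 0.40 × 232.5 / 78000 m = 1.192e-03 mm/s.
R = 1.192e-03 × 3600 = 4.29 mm/hr.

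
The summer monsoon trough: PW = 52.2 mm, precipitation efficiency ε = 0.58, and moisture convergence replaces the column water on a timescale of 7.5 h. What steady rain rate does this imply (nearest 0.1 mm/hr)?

R ≈ 4.0 mm/hr

Each overturning extracts ε × PW = 0.58 × 52.2 = 30.276 mm.
Rate = ε·PW / τ = 30.276 / 7.5 h = 4.0 mm/hr.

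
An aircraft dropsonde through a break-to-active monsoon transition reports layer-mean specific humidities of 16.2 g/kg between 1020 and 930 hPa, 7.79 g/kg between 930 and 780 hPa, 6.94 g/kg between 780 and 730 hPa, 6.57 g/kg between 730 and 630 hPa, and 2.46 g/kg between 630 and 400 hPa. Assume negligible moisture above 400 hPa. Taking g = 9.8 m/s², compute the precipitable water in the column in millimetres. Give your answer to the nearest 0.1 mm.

Precipitable water is the column-integrated vapour mass per unit area: PW = (1/g) Σ q̄ Δp, with q in kg/kg and Δp in Pa (1 kg/m² of water = 1 mm).
Layer 1020–930 hPa: Δp = 90 hPa = 9000 Pa, q̄ = 0.0162 kg/kg → 0.0162 × 9000 / 9.8 = 14.88 mm
Layer 930–780 hPa: Δp = 150 hPa = 15000 Pa, q̄ = 0.00779 kg/kg → 0.00779 × 15000 / 9.8 = 11.92 mm
Layer 780–730 hPa: Δp = 50 hPa = 5000 Pa, q̄ = 0.00694 kg/kg → 0.00694 × 5000 / 9.8 = 3.54 mm
Layer 730–630 hPa: Δp = 100 hPa = 10000 Pa, q̄ = 0.00657 kg/kg → 0.00657 × 10000 / 9.8 = 6.70 mm
Layer 630–400 hPa: Δp = 230 hPa = 23000 Pa, q̄ = 0.00246 kg/kg → 0.00246 × 23000 / 9.8 = 5.77 mm
PW = 14.88 + 11.92 + 3.54 + 6.70 + 5.77 = 42.81 ≈ 42.8 mm.

PW ≈ 42.8 mm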